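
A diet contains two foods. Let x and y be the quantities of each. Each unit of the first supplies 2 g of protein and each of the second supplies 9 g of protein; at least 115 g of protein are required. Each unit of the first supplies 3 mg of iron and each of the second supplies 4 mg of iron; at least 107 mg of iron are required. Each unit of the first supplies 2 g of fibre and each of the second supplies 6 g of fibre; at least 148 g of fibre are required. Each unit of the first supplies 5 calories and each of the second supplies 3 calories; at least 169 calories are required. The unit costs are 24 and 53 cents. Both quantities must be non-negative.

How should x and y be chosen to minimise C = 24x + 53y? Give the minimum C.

Corner points and C = 24x + 53y:
  (0, 169/3) → C = 8957/3
  (74, 0) → C = 1776
  (95/4, 67/4) → C = 5831/4
The feasible region is unbounded (it extends along (0, 1), (1, 0)), but C strictly increases along every unbounded feasible direction, so there is no improving ray and the minimum is attained at a vertex.

At the optimal vertex, 2x + 6y = 148 and 5x + 3y = 169.
Solving simultaneously gives x = 95/4, y = 67/4.

x = 95/4, y = 67/4, minimum C = 5831/4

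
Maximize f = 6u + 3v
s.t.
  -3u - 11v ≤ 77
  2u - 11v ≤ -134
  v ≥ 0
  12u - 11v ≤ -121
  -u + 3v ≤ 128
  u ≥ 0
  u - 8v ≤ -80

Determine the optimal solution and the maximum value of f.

u = 209/5, v = 283/5, maximum f = 2103/5

Corner points and f = 6u + 3v:
  (13/10, 683/55) → f = 2478/55
  (0, 134/11) → f = 402/11
  (209/5, 283/5) → f = 2103/5
  (0, 128/3) → f = 128

The optimum lies where 12u - 11v = -121 and -u + 3v = 128.
Solving simultaneously gives u = 209/5, v = 283/5.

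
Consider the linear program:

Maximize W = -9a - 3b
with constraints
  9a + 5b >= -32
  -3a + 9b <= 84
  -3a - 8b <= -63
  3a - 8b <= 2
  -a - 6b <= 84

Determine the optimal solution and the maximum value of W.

a = -35/17, b = 147/17, maximum W = -126/17

Extreme points and W = -9a - 3b:
  (-35/17, 147/17) → W = -126/17
  (230, 86) → W = -2328
  (65/6, 61/16) → W = -1743/16

The optimum lies where -3a + 9b = 84 and -3a - 8b = -63.
Solving simultaneously gives a = -35/17, b = 147/17.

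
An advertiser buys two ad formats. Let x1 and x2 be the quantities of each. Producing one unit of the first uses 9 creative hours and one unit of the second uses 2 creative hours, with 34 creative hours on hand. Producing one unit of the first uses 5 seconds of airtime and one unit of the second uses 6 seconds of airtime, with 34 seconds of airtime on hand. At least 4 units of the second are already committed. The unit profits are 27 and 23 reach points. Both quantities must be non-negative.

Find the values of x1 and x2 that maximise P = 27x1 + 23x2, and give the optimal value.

Corner points and P = 27x1 + 23x2:
  (0, 17/3) → P = 391/3
  (0, 4) → P = 92
  (2, 4) → P = 146

At the optimal vertex, 5x1 + 6x2 = 34 and x2 = 4.
Solving simultaneously gives x1 = 2, x2 = 4.

x1 = 2, x2 = 4, maximum P = 146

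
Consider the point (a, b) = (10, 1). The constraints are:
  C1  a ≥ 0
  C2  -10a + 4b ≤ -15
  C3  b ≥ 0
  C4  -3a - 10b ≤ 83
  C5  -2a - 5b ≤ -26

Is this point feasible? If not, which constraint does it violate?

not feasible — violates C5

Constraint C5: -2a - 5b = -25, which is not ≤ -26. All other constraints are satisfied.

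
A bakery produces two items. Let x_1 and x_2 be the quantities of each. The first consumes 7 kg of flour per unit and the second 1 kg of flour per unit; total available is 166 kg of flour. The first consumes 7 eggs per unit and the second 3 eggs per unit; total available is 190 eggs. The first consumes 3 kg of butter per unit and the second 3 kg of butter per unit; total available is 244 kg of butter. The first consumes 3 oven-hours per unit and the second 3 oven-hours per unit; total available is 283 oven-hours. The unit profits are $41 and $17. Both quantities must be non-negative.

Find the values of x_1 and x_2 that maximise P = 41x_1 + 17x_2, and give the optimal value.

Feasible corners and P = 41x_1 + 17x_2:
  (0, 0) → P = 0
  (0, 190/3) → P = 3230/3
  (166/7, 0) → P = 6806/7
  (22, 12) → P = 1106

At the optimal vertex, 7x_1 + x_2 = 166 and 7x_1 + 3x_2 = 190.
Solving simultaneously gives x_1 = 22, x_2 = 12.

x_1 = 22, x_2 = 12, maximum P = 1106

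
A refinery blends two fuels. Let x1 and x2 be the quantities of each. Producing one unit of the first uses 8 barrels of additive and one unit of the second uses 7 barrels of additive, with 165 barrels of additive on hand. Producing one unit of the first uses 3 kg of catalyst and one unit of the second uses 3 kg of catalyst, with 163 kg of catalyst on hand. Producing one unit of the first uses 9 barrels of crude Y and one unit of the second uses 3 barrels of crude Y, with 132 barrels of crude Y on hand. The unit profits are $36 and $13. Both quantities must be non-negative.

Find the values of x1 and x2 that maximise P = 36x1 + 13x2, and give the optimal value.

Corner points and P = 36x1 + 13x2:
  (0, 0) → P = 0
  (0, 165/7) → P = 2145/7
  (44/3, 0) → P = 528
  (11, 11) → P = 539

At the optimal vertex, 8x1 + 7x2 = 165 and 9x1 + 3x2 = 132.
Solving simultaneously gives x1 = 11, x2 = 11.

x1 = 11, x2 = 11, maximum P = 539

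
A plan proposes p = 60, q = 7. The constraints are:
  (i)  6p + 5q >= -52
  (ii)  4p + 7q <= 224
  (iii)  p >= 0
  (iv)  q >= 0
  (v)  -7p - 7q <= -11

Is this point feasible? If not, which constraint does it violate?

Constraint (ii): 4p + 7q = 289, which is not ≤ 224. All other constraints are satisfied.

not feasible — violates (ii)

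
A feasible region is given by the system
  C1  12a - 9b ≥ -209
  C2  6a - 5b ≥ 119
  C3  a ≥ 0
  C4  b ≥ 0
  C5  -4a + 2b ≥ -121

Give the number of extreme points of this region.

Intersecting each pair of boundary lines and keeping only the points that satisfy every inequality leaves:
  (119/6, 0)
  (367/8, 125/4)
  (121/4, 0)

3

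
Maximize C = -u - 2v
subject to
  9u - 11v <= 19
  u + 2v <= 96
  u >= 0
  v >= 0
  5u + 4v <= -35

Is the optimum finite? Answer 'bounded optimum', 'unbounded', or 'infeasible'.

infeasible

The boundaries 9u - 11v = 19 and u + 2v = 96 meet at (1094/29, 845/29), but that point violates 5u + 4v ≤ -35. Every candidate vertex is excluded by some other constraint, so the feasible region is empty.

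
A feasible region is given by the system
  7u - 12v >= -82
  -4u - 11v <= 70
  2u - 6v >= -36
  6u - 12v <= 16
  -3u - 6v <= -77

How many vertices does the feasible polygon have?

3

Of the 10 pairwise boundary intersections, those satisfying every inequality are:
  (44, 62/3)
  (41/5, 131/15)
  (85/6, 23/4)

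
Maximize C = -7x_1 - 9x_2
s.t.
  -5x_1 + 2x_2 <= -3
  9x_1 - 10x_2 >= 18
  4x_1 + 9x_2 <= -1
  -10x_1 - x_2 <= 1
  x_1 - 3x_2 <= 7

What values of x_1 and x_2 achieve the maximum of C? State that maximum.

x_1 = 4/31, x_2 = -71/31, maximum C = 611/31

Feasible corners and C = -7x_1 - 9x_2:
  (152/121, -81/121) → C = -335/121
  (8/109, -189/109) → C = 1645/109
  (20/7, -29/21) → C = -53/7
  (4/31, -71/31) → C = 611/31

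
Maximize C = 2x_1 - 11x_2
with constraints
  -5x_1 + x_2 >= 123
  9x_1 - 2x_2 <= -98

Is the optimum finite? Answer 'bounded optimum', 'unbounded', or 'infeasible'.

unbounded

From the feasible point (-148, -617), moving in the direction (-2, -9) keeps every constraint satisfied while C increases without bound.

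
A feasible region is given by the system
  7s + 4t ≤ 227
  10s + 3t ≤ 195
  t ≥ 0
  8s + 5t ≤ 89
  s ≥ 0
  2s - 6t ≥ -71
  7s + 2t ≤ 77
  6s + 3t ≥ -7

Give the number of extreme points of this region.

5

Of the 28 pairwise boundary intersections, those satisfying every inequality are:
  (0, 0)
  (11, 0)
  (179/58, 373/29)
  (207/19, 7/19)
  (0, 71/6)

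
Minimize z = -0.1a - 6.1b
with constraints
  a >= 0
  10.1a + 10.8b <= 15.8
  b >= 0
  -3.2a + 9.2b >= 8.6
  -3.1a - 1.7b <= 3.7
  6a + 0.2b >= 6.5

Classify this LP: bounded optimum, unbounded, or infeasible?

The boundaries a = 0 and 10.1a + 10.8b = 15.8 meet at (0, 79/54), but that point violates 6a + 0.2b ≥ 6.5. Every candidate vertex is excluded by some other constraint, so the feasible region is empty.

infeasible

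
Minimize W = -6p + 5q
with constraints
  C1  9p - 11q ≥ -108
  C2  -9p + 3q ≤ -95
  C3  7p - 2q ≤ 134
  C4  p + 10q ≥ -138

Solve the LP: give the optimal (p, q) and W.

p = 133/9, q = -275/18, minimum W = -2971/18

At the optimal vertex, 7p - 2q = 134 and p + 10q = -138.
Solving simultaneously gives p = 133/9, q = -275/18.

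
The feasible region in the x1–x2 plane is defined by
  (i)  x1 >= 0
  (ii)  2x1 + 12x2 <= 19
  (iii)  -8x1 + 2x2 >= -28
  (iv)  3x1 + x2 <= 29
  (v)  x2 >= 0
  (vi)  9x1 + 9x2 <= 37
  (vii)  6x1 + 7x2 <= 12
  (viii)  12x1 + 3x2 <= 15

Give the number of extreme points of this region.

Of the 28 pairwise boundary intersections, those satisfying every inequality are:
  (0, 19/12)
  (0, 0)
  (11/58, 45/29)
  (5/4, 0)
  (23/22, 9/11)

5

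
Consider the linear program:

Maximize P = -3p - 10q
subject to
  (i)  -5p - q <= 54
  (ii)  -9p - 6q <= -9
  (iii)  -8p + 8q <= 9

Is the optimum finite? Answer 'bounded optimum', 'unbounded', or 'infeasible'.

From the feasible point (3/20, 51/40), moving in the direction (6, -9) keeps every constraint satisfied while P increases without bound.

unbounded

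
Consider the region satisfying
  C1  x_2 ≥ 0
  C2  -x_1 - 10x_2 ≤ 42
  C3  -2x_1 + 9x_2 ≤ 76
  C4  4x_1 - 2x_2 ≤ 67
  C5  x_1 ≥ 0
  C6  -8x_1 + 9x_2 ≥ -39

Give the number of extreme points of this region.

4

The feasible vertices (each the meet of two boundaries and inside every other half-plane) are:
  (0, 0)
  (39/8, 0)
  (0, 76/9)
  (115/6, 343/27)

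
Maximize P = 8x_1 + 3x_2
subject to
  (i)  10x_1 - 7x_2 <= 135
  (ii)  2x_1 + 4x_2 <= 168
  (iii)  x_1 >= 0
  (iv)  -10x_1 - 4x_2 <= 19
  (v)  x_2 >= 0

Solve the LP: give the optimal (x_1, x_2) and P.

x_1 = 286/9, x_2 = 235/9, maximum P = 2993/9

Extreme points and P = 8x_1 + 3x_2:
  (286/9, 235/9) → P = 2993/9
  (27/2, 0) → P = 108
  (0, 42) → P = 126
  (0, 0) → P = 0

At the optimal vertex, 10x_1 - 7x_2 = 135 and 2x_1 + 4x_2 = 168.
Solving simultaneously gives x_1 = 286/9, x_2 = 235/9.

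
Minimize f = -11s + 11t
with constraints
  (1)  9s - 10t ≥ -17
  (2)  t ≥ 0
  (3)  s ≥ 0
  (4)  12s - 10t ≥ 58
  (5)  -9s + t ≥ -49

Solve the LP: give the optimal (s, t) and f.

Extreme points and f = -11s + 11t:
  (29/6, 0) → f = -319/6
  (49/9, 0) → f = -539/9
  (72/13, 11/13) → f = -671/13

At the optimal vertex, t = 0 and -9s + t = -49.
Solving simultaneously gives s = 49/9, t = 0.

s = 49/9, t = 0, minimum f = -539/9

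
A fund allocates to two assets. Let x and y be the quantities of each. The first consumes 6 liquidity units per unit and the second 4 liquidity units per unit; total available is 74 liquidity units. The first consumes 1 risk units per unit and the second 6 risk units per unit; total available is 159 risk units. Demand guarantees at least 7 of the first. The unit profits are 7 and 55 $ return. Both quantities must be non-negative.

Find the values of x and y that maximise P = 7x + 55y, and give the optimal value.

Extreme points and P = 7x + 55y:
  (37/3, 0) → P = 259/3
  (7, 0) → P = 49
  (7, 8) → P = 489

The binding constraints are 6x + 4y = 74 and x = 7.
Solving simultaneously gives x = 7, y = 8.

x = 7, y = 8, maximum P = 489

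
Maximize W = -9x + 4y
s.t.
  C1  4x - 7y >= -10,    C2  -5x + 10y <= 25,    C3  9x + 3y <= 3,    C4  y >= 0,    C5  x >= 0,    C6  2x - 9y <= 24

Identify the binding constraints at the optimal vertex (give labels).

C3 and C5

Extreme points and W = -9x + 4y:
  (1/3, 0) → W = -3
  (0, 1) → W = 4
  (0, 0) → W = 0

The maximum is at (0, 1). Substituting into each constraint, equality holds for C3 and C5; the remaining constraints have slack.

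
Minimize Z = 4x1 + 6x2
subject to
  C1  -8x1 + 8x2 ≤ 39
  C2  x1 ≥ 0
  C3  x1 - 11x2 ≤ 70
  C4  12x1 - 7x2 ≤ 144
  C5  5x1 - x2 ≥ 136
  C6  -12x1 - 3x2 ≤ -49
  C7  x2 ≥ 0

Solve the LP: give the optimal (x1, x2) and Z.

x1 = 808/23, x2 = 912/23, minimum Z = 8704/23

Feasible corners and Z = 4x1 + 6x2:
  (285/8, 81/2) → Z = 771/2
  (1127/32, 1283/32) → Z = 6103/16
  (808/23, 912/23) → Z = 8704/23

The optimum lies where 12x1 - 7x2 = 144 and 5x1 - x2 = 136.
Solving simultaneously gives x1 = 808/23, x2 = 912/23.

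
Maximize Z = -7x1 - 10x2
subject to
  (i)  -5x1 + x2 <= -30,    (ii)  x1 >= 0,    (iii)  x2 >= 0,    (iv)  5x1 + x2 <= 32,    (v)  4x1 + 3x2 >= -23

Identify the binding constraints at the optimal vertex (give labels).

(i) and (iii)

Feasible corners and Z = -7x1 - 10x2:
  (6, 0) → Z = -42
  (31/5, 1) → Z = -267/5
  (32/5, 0) → Z = -224/5

The maximum is at (6, 0). Substituting into each constraint, equality holds for (i) and (iii); the remaining constraints have slack.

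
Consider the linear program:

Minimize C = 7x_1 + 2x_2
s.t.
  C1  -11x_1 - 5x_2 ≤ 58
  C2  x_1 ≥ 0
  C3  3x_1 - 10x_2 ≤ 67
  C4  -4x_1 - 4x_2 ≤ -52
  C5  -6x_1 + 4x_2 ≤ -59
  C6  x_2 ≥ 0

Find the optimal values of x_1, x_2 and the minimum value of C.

x_1 = 111/10, x_2 = 19/10, minimum C = 163/2

Extreme points and C = 7x_1 + 2x_2:
  (67/3, 0) → C = 469/3
  (111/10, 19/10) → C = 163/2
  (13, 0) → C = 91
The feasible region is unbounded (it extends along (2, 3), (10, 3)), but C strictly increases along every unbounded feasible direction, so there is no improving ray and the minimum is attained at a vertex.

The binding constraints are -4x_1 - 4x_2 = -52 and -6x_1 + 4x_2 = -59.
Solving simultaneously gives x_1 = 111/10, x_2 = 19/10.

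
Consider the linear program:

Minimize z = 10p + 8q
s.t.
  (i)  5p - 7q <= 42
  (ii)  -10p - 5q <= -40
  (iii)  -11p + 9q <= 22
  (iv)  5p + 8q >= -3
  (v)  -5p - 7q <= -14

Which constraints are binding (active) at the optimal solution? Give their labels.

Vertices and z = 10p + 8q:
  (28/5, -2) → z = 40
  (50/29, 132/29) → z = 1556/29
  (14/3, -4/3) → z = 36
The feasible region is unbounded (it extends along (9, 11), (7, 5)), but z strictly increases along every unbounded feasible direction, so there is no improving ray and the minimum is attained at a vertex.

The minimum is at (14/3, -4/3). Substituting into each constraint, equality holds for (ii) and (v); the remaining constraints have slack.

(ii) and (v)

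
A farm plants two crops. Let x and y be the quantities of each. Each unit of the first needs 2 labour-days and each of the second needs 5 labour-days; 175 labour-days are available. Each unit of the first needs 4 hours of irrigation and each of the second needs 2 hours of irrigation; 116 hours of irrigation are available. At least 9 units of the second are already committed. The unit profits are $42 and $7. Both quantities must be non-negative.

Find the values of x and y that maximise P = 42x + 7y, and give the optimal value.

At the optimal vertex, 4x + 2y = 116 and y = 9.
Solving simultaneously gives x = 49/2, y = 9.

x = 49/2, y = 9, maximum P = 1092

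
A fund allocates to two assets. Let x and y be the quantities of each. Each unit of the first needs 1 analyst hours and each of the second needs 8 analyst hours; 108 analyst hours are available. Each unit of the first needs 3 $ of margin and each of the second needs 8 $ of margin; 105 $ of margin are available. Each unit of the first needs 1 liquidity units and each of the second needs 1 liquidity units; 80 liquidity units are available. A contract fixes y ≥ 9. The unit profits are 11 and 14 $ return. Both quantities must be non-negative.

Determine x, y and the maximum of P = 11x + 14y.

Extreme points and P = 11x + 14y:
  (0, 105/8) → P = 735/4
  (0, 9) → P = 126
  (11, 9) → P = 247

x = 11, y = 9, maximum P = 247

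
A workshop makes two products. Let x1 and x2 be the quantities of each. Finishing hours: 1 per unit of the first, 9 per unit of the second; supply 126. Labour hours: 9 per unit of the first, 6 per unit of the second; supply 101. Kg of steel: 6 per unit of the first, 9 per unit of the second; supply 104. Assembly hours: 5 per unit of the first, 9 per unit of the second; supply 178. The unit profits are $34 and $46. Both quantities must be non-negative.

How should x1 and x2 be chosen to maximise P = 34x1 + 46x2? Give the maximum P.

Corner points and P = 34x1 + 46x2:
  (0, 0) → P = 0
  (0, 104/9) → P = 4784/9
  (101/9, 0) → P = 3434/9
  (19/3, 22/3) → P = 1658/3

x1 = 19/3, x2 = 22/3, maximum P = 1658/3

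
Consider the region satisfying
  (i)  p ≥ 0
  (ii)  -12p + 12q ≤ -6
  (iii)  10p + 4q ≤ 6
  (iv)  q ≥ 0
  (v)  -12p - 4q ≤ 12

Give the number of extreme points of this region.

3

Pairwise boundary intersections that survive every other constraint:
  (4/7, 1/14)
  (1/2, 0)
  (3/5, 0)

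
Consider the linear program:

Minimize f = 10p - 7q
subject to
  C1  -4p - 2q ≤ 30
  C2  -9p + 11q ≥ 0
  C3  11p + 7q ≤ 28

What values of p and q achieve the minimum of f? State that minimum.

Corner points and f = 10p - 7q:
  (-165/31, -135/31) → f = -705/31
  (-133/3, 221/3) → f = -959
  (77/46, 63/46) → f = 329/46

p = -133/3, q = 221/3, minimum f = -959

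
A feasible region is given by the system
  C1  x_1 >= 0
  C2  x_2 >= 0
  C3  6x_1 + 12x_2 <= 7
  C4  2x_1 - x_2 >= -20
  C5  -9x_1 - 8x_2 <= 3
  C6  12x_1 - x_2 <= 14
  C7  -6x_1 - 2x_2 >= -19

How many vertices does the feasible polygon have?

Of the 21 pairwise boundary intersections, those satisfying every inequality are:
  (0, 0)
  (0, 7/12)
  (7/6, 0)

3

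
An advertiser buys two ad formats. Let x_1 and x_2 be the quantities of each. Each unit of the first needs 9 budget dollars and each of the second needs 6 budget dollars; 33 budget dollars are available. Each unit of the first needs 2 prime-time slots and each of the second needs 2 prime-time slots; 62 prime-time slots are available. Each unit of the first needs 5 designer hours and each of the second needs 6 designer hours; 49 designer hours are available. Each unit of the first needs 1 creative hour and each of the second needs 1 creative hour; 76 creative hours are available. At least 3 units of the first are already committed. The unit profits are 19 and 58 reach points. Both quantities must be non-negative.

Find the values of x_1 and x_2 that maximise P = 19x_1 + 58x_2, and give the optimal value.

Vertices and P = 19x_1 + 58x_2:
  (11/3, 0) → P = 209/3
  (3, 0) → P = 57
  (3, 1) → P = 115

At the optimal vertex, 9x_1 + 6x_2 = 33 and x_1 = 3.
Solving simultaneously gives x_1 = 3, x_2 = 1.

x_1 = 3, x_2 = 1, maximum P = 115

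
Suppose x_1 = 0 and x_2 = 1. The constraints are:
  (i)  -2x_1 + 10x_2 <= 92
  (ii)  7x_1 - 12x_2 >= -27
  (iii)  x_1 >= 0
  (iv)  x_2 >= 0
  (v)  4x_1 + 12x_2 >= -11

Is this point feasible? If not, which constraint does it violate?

feasible

(i): 10 ≤ 92 ✓
(ii): -12 ≥ -27 ✓
(iii): 0 ≥ 0 ✓
(iv): 1 ≥ 0 ✓
(v): 12 ≥ -11 ✓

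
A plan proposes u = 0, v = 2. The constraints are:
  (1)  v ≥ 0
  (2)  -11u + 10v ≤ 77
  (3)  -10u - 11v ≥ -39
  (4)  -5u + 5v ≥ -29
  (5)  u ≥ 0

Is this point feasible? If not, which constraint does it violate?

(1): 2 ≥ 0 ✓
(2): 20 ≤ 77 ✓
(3): -22 ≥ -39 ✓
(4): 10 ≥ -29 ✓
(5): 0 ≥ 0 ✓

feasible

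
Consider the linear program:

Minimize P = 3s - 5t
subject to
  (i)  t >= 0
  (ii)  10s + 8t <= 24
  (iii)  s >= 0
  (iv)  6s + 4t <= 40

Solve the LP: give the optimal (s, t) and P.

Extreme points and P = 3s - 5t:
  (12/5, 0) → P = 36/5
  (0, 0) → P = 0
  (0, 3) → P = -15

s = 0, t = 3, minimum P = -15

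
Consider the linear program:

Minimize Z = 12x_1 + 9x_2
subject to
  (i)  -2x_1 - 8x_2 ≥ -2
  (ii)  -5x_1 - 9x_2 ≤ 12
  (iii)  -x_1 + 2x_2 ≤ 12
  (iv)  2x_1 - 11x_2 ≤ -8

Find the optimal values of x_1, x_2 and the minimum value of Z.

x_1 = -57/11, x_2 = 17/11, minimum Z = -531/11

Feasible corners and Z = 12x_1 + 9x_2:
  (-57/11, 17/11) → Z = -531/11
  (-21/19, 10/19) → Z = -162/19
  (-204/73, 16/73) → Z = -2304/73

The optimum lies where -2x_1 - 8x_2 = -2 and -5x_1 - 9x_2 = 12.
Solving simultaneously gives x_1 = -57/11, x_2 = 17/11.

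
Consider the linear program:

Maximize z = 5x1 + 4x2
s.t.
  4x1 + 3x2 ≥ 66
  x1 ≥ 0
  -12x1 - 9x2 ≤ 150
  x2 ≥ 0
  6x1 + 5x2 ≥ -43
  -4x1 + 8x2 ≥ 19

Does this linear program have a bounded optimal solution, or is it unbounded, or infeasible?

unbounded

From the feasible point (0, 22), moving in the direction (0, 1) keeps every constraint satisfied while z increases without bound.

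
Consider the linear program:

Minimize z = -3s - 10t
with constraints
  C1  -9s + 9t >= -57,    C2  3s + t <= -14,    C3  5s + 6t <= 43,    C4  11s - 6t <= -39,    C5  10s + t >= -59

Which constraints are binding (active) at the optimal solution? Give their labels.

Vertices and z = -3s - 10t:
  (-123/29, -37/29) → z = 739/29
  (-45/7, 37/7) → z = -235/7
  (-393/71, -259/71) → z = 3769/71

The minimum is at (-45/7, 37/7). Substituting into each constraint, equality holds for C2 and C5; the remaining constraints have slack.

C2 and C5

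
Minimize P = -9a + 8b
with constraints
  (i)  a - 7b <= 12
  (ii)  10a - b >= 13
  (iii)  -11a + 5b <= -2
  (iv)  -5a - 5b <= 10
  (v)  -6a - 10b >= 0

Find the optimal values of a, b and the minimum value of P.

a = 30/13, b = -18/13, minimum P = -414/13

Corner points and P = -9a + 8b:
  (79/69, -107/69) → P = -1567/69
  (30/13, -18/13) → P = -414/13
  (65/53, -39/53) → P = -897/53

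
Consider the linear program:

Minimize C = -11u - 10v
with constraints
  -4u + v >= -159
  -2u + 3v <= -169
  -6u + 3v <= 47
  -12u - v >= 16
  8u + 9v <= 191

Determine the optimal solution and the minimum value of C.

u = 121/38, v = -1030/19, minimum C = 19269/38

Vertices and C = -11u - 10v:
  (143/16, -493/4) → C = 18147/16
  (-54, -277/3) → C = 4552/3
  (121/38, -1030/19) → C = 19269/38
The feasible region is unbounded (it extends along (-1, -2), (-1, -4)), but C strictly increases along every unbounded feasible direction, so there is no improving ray and the minimum is attained at a vertex.

The binding constraints are -2u + 3v = -169 and -12u - v = 16.
Solving simultaneously gives u = 121/38, v = -1030/19.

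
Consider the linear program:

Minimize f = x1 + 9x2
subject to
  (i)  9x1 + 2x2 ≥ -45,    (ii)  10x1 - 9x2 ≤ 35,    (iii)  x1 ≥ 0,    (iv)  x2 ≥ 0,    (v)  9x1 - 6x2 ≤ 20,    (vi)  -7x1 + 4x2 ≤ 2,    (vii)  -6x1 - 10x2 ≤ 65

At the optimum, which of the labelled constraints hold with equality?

(iii) and (iv)

Feasible corners and f = x1 + 9x2:
  (0, 0) → f = 0
  (0, 1/2) → f = 9/2
  (20/9, 0) → f = 20/9
The feasible region is unbounded (it extends along (2, 3), (4, 7)), but f strictly increases along every unbounded feasible direction, so there is no improving ray and the minimum is attained at a vertex.

The minimum is at (0, 0). Substituting into each constraint, equality holds for (iii) and (iv); the remaining constraints have slack.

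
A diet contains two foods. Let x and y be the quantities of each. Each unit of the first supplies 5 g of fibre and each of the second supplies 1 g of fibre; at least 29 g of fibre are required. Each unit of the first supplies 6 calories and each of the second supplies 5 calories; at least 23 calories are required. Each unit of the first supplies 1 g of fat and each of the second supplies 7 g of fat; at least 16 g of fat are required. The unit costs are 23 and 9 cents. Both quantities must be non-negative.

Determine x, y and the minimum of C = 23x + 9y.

x = 11/2, y = 3/2, minimum C = 140

Corner points and C = 23x + 9y:
  (0, 29) → C = 261
  (16, 0) → C = 368
  (11/2, 3/2) → C = 140
The feasible region is unbounded (it extends along (0, 1), (1, 0)), but C strictly increases along every unbounded feasible direction, so there is no improving ray and the minimum is attained at a vertex.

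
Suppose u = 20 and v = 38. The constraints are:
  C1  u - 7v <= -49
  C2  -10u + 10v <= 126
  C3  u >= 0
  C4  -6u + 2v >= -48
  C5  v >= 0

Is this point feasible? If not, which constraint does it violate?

not feasible — violates C2

Constraint C2: -10u + 10v = 180, which is not ≤ 126. All other constraints are satisfied.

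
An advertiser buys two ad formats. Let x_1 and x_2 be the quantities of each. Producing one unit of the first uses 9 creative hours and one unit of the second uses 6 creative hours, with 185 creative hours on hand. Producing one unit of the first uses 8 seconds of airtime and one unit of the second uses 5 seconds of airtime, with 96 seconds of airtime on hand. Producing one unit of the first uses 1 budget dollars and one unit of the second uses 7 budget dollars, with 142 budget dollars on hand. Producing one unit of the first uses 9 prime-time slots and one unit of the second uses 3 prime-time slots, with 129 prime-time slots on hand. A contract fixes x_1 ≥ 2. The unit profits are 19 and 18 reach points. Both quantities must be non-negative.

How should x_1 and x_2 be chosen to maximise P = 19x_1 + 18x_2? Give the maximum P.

Feasible corners and P = 19x_1 + 18x_2:
  (12, 0) → P = 228
  (2, 0) → P = 38
  (2, 16) → P = 326

x_1 = 2, x_2 = 16, maximum P = 326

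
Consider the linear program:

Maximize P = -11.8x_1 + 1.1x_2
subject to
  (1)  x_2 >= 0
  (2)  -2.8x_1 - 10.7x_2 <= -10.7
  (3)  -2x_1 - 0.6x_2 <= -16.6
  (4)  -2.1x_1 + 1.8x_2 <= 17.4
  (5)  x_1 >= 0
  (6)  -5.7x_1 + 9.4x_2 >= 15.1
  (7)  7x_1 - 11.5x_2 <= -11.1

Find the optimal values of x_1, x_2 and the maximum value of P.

The feasible region is unbounded (it extends along (6, 7), (23, 14)), but P strictly decreases along every unbounded feasible direction, so there is no improving ray and the maximum is attained at a vertex.

The binding constraints are -2x_1 - 0.6x_2 = -16.6 and -2.1x_1 + 1.8x_2 = 17.4.
Solving simultaneously gives x_1 = 4, x_2 = 43/3.

x_1 = 4, x_2 = 43/3, maximum P = -943/30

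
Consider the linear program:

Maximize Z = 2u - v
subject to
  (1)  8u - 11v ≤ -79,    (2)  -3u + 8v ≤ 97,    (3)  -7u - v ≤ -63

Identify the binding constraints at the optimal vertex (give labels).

Vertices and Z = 2u - v:
  (435/31, 539/31) → Z = 331/31
  (614/85, 1057/85) → Z = 171/85
  (407/59, 868/59) → Z = -54/59

The maximum is at (435/31, 539/31). Substituting into each constraint, equality holds for (1) and (2); the remaining constraints have slack.

(1) and (2)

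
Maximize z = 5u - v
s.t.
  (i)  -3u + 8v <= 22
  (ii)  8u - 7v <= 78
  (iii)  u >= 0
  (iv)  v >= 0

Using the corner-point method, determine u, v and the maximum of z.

u = 778/43, v = 410/43, maximum z = 3480/43

Vertices and z = 5u - v:
  (778/43, 410/43) → z = 3480/43
  (0, 11/4) → z = -11/4
  (39/4, 0) → z = 195/4
  (0, 0) → z = 0

The optimum lies where -3u + 8v = 22 and 8u - 7v = 78.
Solving simultaneously gives u = 778/43, v = 410/43.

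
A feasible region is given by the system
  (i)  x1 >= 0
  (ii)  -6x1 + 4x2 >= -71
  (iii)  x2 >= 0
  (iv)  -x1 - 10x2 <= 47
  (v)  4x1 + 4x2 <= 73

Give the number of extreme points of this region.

Pairwise boundary intersections that survive every other constraint:
  (0, 0)
  (0, 73/4)
  (71/6, 0)
  (72/5, 77/20)

4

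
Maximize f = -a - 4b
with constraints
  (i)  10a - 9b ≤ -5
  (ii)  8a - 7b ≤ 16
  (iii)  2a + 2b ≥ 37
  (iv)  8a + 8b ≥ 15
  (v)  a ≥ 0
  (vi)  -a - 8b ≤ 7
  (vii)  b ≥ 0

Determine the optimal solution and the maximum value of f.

a = 17/2, b = 10, maximum f = -97/2

Vertices and f = -a - 4b:
  (179/2, 100) → f = -979/2
  (17/2, 10) → f = -97/2
  (0, 37/2) → f = -74
The feasible region is unbounded (it extends along (0, 1), (7, 8)), but f strictly decreases along every unbounded feasible direction, so there is no improving ray and the maximum is attained at a vertex.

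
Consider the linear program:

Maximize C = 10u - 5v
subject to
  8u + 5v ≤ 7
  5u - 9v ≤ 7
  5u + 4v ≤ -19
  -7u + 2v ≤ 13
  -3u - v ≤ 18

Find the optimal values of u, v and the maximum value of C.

Vertices and C = 10u - 5v:
  (-11/5, -2) → C = -12
  (-131/53, -114/53) → C = -740/53
  (-45/19, -34/19) → C = -280/19

The binding constraints are 5u - 9v = 7 and 5u + 4v = -19.
Solving simultaneously gives u = -11/5, v = -2.

u = -11/5, v = -2, maximum C = -12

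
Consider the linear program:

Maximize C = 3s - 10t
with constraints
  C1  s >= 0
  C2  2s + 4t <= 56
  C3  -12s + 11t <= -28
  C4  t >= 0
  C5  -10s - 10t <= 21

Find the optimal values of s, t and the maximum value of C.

s = 28, t = 0, maximum C = 84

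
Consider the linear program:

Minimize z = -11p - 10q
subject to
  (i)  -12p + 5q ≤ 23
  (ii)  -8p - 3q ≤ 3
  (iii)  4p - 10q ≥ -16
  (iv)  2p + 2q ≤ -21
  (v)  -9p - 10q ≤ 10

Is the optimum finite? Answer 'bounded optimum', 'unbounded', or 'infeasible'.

infeasible

The boundaries -8p - 3q = 3 and 4p - 10q = -16 meet at (-39/46, 29/23), but that point violates 2p + 2q ≤ -21. Every candidate vertex is excluded by some other constraint, so the feasible region is empty.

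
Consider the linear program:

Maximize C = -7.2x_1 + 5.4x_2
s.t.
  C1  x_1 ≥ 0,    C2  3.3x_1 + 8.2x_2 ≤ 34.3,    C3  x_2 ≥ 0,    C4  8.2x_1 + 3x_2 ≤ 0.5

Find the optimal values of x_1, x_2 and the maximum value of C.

x_1 = 0, x_2 = 1/6, maximum C = 9/10

Corner points and C = -7.2x_1 + 5.4x_2:
  (0, 0) → C = 0
  (0, 1/6) → C = 9/10
  (5/82, 0) → C = -18/41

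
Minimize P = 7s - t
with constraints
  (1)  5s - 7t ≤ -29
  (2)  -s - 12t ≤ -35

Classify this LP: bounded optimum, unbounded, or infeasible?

From the feasible point (-103/67, 204/67), moving in the direction (-12, 1) keeps every constraint satisfied while P decreases without bound.

unbounded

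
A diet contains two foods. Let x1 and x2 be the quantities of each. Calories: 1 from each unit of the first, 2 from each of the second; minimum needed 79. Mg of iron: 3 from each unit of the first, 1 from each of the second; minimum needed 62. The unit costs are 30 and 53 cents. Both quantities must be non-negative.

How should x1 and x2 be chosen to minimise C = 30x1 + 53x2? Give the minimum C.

The feasible region is unbounded (it extends along (0, 1), (1, 0)), but C strictly increases along every unbounded feasible direction, so there is no improving ray and the minimum is attained at a vertex.

The binding constraints are x1 + 2x2 = 79 and 3x1 + x2 = 62.
Solving simultaneously gives x1 = 9, x2 = 35.

x1 = 9, x2 = 35, minimum C = 2125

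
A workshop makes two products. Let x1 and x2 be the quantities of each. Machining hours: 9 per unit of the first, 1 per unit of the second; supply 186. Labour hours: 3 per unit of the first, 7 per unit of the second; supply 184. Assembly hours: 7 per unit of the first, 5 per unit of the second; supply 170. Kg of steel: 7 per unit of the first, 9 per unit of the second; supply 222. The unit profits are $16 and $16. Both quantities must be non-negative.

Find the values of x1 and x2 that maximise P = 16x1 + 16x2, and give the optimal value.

x1 = 15, x2 = 13, maximum P = 448

Corner points and P = 16x1 + 16x2:
  (0, 0) → P = 0
  (0, 74/3) → P = 1184/3
  (62/3, 0) → P = 992/3
  (20, 6) → P = 416
  (15, 13) → P = 448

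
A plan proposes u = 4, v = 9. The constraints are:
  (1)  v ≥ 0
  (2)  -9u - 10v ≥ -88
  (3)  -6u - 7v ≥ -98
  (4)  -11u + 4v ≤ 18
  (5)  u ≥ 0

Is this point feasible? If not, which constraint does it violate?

Constraint (2): -9u - 10v = -126, which is not ≥ -88. All other constraints are satisfied.

not feasible — violates (2)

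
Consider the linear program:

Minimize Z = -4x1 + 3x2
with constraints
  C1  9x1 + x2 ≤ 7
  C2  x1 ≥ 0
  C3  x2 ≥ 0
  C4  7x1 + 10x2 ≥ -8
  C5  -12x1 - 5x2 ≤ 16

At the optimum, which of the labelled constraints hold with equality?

Extreme points and Z = -4x1 + 3x2:
  (0, 7) → Z = 21
  (7/9, 0) → Z = -28/9
  (0, 0) → Z = 0

The minimum is at (7/9, 0). Substituting into each constraint, equality holds for C1 and C3; the remaining constraints have slack.

C1 and C3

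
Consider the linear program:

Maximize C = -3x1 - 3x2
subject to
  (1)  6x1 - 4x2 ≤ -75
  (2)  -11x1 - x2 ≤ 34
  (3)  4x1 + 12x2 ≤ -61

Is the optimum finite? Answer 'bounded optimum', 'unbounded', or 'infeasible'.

infeasible

The boundaries 6x1 - 4x2 = -75 and -11x1 - x2 = 34 meet at (-211/50, 621/50), but that point violates 4x1 + 12x2 ≤ -61. Every candidate vertex is excluded by some other constraint, so the feasible region is empty.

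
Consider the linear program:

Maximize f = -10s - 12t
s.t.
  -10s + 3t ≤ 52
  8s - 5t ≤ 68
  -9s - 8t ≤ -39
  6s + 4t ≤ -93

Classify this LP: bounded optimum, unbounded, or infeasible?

The boundaries -10s + 3t = 52 and 8s - 5t = 68 meet at (-232/13, -548/13), but that point violates -9s - 8t ≤ -39. Every candidate vertex is excluded by some other constraint, so the feasible region is empty.

infeasible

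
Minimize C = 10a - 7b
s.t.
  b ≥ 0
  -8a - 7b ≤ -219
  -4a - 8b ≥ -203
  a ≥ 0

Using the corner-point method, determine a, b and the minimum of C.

The binding constraints are -8a - 7b = -219 and -4a - 8b = -203.
Solving simultaneously gives a = 331/36, b = 187/9.

a = 331/36, b = 187/9, minimum C = -107/2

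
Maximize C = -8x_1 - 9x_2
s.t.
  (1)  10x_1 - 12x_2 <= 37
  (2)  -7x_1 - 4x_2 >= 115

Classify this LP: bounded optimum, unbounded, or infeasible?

unbounded

From the feasible point (-308/31, -1409/124), moving in the direction (-12, -10) keeps every constraint satisfied while C increases without bound.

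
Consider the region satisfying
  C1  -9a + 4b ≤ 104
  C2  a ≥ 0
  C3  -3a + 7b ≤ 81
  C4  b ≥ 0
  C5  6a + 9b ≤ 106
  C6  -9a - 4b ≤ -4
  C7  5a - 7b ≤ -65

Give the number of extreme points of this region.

Pairwise boundary intersections that survive every other constraint:
  (0, 81/7)
  (0, 65/7)
  (13/69, 268/23)
  (157/87, 920/87)

4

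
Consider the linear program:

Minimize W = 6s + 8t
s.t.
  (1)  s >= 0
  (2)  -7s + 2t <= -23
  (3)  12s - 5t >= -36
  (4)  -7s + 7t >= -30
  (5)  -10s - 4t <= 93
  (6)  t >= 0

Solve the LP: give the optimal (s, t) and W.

The feasible region is unbounded (it extends along (1, 1), (5, 12)), but W strictly increases along every unbounded feasible direction, so there is no improving ray and the minimum is attained at a vertex.

The optimum lies where -7s + 2t = -23 and t = 0.
Solving simultaneously gives s = 23/7, t = 0.

s = 23/7, t = 0, minimum W = 138/7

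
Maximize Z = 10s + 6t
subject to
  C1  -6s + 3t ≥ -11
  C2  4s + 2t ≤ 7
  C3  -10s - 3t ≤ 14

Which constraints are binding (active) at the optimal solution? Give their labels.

Feasible corners and Z = 10s + 6t:
  (43/24, -1/12) → Z = 209/12
  (-3/16, -97/24) → Z = -209/8
  (-49/8, 63/4) → Z = 133/4

The maximum is at (-49/8, 63/4). Substituting into each constraint, equality holds for C2 and C3; the remaining constraints have slack.

C2 and C3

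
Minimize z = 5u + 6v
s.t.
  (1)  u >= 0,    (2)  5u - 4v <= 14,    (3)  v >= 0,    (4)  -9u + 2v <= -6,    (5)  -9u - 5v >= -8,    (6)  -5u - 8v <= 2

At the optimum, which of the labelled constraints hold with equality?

(3) and (4)

Vertices and z = 5u + 6v:
  (2/3, 0) → z = 10/3
  (8/9, 0) → z = 40/9
  (46/63, 2/7) → z = 338/63

The minimum is at (2/3, 0). Substituting into each constraint, equality holds for (3) and (4); the remaining constraints have slack.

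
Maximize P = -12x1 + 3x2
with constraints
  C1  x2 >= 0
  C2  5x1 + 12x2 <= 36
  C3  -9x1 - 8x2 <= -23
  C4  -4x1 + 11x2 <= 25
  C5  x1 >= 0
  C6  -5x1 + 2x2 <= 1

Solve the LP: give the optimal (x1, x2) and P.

Extreme points and P = -12x1 + 3x2:
  (36/5, 0) → P = -432/5
  (23/9, 0) → P = -92/3
  (96/103, 269/103) → P = -345/103
  (19/29, 62/29) → P = -42/29
  (39/47, 121/47) → P = -105/47

The binding constraints are -9x1 - 8x2 = -23 and -5x1 + 2x2 = 1.
Solving simultaneously gives x1 = 19/29, x2 = 62/29.

x1 = 19/29, x2 = 62/29, maximum P = -42/29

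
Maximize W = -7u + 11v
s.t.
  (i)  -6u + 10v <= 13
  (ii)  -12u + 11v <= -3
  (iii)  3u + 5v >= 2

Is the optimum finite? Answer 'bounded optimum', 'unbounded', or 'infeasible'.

Vertices and W = -7u + 11v:
  (173/54, 29/9) → W = 703/54
  (37/93, 5/31) → W = -94/93
The feasible region has finitely many vertices and no improving ray; the maximum is 703/54 at (173/54, 29/9).

bounded optimum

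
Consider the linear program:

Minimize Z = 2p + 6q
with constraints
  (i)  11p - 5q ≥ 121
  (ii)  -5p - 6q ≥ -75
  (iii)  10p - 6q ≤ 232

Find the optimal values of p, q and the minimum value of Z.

p = -217/8, q = -671/8, minimum Z = -1115/2

Vertices and Z = 2p + 6q:
  (1101/91, 220/91) → Z = 3522/91
  (-217/8, -671/8) → Z = -1115/2
  (307/15, -41/9) → Z = 68/5

The binding constraints are 11p - 5q = 121 and 10p - 6q = 232.
Solving simultaneously gives p = -217/8, q = -671/8.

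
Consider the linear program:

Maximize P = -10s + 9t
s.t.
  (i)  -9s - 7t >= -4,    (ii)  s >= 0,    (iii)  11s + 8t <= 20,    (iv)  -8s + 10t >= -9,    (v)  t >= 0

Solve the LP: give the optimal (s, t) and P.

s = 0, t = 4/7, maximum P = 36/7

Feasible corners and P = -10s + 9t:
  (0, 4/7) → P = 36/7
  (4/9, 0) → P = -40/9
  (0, 0) → P = 0

The binding constraints are -9s - 7t = -4 and s = 0.
Solving simultaneously gives s = 0, t = 4/7.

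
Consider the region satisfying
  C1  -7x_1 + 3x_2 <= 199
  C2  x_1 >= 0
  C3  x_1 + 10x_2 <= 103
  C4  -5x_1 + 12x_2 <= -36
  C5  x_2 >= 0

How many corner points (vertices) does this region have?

3

The feasible vertices (each the meet of two boundaries and inside every other half-plane) are:
  (798/31, 479/62)
  (103, 0)
  (36/5, 0)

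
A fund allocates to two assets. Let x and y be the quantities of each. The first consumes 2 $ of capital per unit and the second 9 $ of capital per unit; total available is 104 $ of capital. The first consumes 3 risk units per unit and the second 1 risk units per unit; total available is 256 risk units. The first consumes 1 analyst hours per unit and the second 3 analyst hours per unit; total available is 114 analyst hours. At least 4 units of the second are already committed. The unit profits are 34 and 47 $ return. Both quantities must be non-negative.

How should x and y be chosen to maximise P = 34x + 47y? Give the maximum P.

x = 34, y = 4, maximum P = 1344

Corner points and P = 34x + 47y:
  (0, 104/9) → P = 4888/9
  (0, 4) → P = 188
  (34, 4) → P = 1344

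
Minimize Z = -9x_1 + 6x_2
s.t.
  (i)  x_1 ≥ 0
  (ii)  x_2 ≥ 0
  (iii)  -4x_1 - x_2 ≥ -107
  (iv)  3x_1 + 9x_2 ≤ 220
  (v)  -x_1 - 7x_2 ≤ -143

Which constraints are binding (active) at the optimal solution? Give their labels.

(iv) and (v)

Extreme points and Z = -9x_1 + 6x_2:
  (0, 220/9) → Z = 440/3
  (0, 143/7) → Z = 858/7
  (253/12, 209/12) → Z = -341/4

The minimum is at (253/12, 209/12). Substituting into each constraint, equality holds for (iv) and (v); the remaining constraints have slack.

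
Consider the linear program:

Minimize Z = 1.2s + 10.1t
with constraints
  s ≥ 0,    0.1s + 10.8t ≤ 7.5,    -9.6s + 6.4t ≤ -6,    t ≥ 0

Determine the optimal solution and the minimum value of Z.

Extreme points and Z = 1.2s + 10.1t:
  (705/652, 1785/2608) → Z = 42825/5216
  (75, 0) → Z = 90
  (5/8, 0) → Z = 3/4

The binding constraints are -9.6s + 6.4t = -6 and t = 0.
Solving simultaneously gives s = 5/8, t = 0.

s = 0.625, t = 0, minimum Z = 0.75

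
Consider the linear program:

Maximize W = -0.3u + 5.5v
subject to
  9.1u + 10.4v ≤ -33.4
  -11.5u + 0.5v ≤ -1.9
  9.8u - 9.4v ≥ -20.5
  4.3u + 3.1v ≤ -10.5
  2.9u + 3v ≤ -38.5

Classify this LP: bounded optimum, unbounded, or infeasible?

bounded optimum

Feasible corners and W = -0.3u + 5.5v:
  (-271/719, -44826/3595) → W = -492273/7190
  (8785/391, -13510/391) → W = -153881/782
The feasible region has finitely many vertices and no improving ray; the maximum is -492273/7190 at (-271/719, -44826/3595).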